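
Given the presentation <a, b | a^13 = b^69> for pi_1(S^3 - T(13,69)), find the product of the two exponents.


The relation is a^13 = b^69.
Product of exponents = 13 * 69
= 897

897


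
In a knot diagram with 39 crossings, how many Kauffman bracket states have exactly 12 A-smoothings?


We choose which 12 of 39 crossings get A-smoothings.
C(39, 12) = 39! / (12! * 27!)
= 3910797436

3910797436


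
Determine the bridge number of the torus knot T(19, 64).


The bridge number of T(p,q) is min(p,q).
min(19, 64) = 19

19


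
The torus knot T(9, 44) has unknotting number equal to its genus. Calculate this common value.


For a torus knot T(p,q), both the unknotting number and genus equal (p-1)(q-1)/2.
= (9-1)(44-1)/2
= 8*43/2
= 344/2 = 172

172


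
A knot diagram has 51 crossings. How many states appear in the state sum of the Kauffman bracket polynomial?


Each crossing contributes 2 choices (A-smoothing or B-smoothing).
Total states = 2^51 = 2251799813685248

2251799813685248


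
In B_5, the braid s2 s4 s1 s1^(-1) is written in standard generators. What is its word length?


The word length counts the number of generators (including inverses).
Listing each generator: s2, s4, s1, s1^(-1)
There are 4 generators in this braid word.

4


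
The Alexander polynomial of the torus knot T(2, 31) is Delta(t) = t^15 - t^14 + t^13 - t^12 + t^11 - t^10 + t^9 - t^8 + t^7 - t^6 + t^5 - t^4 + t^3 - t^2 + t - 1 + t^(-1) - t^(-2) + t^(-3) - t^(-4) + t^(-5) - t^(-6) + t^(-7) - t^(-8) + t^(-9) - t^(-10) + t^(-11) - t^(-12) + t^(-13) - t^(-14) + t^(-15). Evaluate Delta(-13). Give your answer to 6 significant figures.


Substituting t = -13 into Delta(t) = t^15 - t^14 + t^13 - t^12 + t^11 - t^10 + t^9 - t^8 + t^7 - t^6 + t^5 - t^4 + t^3 - t^2 + t - 1 + t^(-1) - t^(-2) + t^(-3) - t^(-4) + t^(-5) - t^(-6) + t^(-7) - t^(-8) + t^(-9) - t^(-10) + t^(-11) - t^(-12) + t^(-13) - t^(-14) + t^(-15):
Term values: (-51185893014090760) + (-3937376385699289) + (-302875106592253) + (-23298085122481) + (-1792160394037) + (-137858491849) + (-10604499373) + (-815730721) + (-62748517) + (-4826809) + (-371293) + (-28561) + (-2197) + (-169) + (-13) + (-1) + (-0.0769231) + (-0.00591716) + (-0.000455166) + (-3.50128e-05) + (-2.69329e-06) + (-2.07176e-07) + (-1.59366e-08) + (-1.22589e-09) + (-9.42996e-11) + (-7.25382e-12) + (-5.57986e-13) + (-4.2922e-14) + (-3.30169e-15) + (-2.53976e-16) + (-1.95366e-17)
Sum = -5.54513841e+16
Rounded to 6 significant figures: -5.54514e+16

-5.54514e+16


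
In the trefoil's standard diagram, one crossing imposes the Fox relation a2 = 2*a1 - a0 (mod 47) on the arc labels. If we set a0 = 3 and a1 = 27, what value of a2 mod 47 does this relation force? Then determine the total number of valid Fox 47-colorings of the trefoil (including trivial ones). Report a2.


Step 1: Apply the given crossing relation 2*a1 - a0 - a2 = 0 (mod 47).
  a2 = 2*a1 - a0 mod 47
  a2 = 2*27 - 3 mod 47
  a2 = 54 - 3 mod 47
  a2 = 51 mod 47 = 4
Step 2: The trefoil has determinant 3.
  Number of Fox p-colorings (p prime) is p^2 if p = 3, else p.
  Since 47 does not divide 3, only trivial (constant) colorings exist.
  (So the trial a0 = 3, a1 = 27 with a0 != a1 does NOT extend to a valid coloring of the whole trefoil: the other two crossing relations require 3*(a1 - a0) = 0 (mod 47), which fails.)
  Total colorings = 47
Step 3: a2 = 4, total Fox 47-colorings = 47

4


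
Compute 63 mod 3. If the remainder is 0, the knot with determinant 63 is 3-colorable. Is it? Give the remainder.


Step 1: A knot is p-colorable if and only if p divides its determinant.
Step 2: Compute 63 mod 3.
63 = 21 * 3 + 0
Step 3: 63 mod 3 = 0
Step 4: The knot is 3-colorable: yes

0


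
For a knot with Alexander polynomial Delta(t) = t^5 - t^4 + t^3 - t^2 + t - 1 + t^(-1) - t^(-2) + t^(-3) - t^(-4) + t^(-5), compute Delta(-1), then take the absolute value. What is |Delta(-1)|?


Step 1: The polynomial has 11 terms with alternating signs, exponents from 5 down to -5.
Step 2: Substitute t = -1. The i-th term has coefficient (-1)^i and exponent (m-i),
  so its value is (-1)^i * (-1)^(m-i) = (-1)^m = -1 for every i.
Step 3: All 11 terms equal -1, so Delta(-1) = 11 * (-1) = -11
Step 4: |Delta(-1)| = 11

11


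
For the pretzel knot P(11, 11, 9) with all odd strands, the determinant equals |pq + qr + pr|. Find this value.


Step 1: Compute pq + qr + pr.
pq = 11*11 = 121
qr = 11*9 = 99
pr = 11*9 = 99
pq + qr + pr = 121 + 99 + 99 = 319
Step 2: Take absolute value.
det(P(11,11,9)) = |319| = 319

319


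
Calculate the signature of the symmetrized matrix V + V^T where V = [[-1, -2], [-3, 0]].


Step 1: V + V^T = [[-2, -5], [-5, 0]]
Step 2: trace = -2, det = -25
Step 3: Discriminant = (-2)^2 - 4*(-25) = 104
Step 4: Eigenvalues: 4.09902, -6.09902
Step 5: Signature = (# positive eigenvalues) - (# negative eigenvalues) = 0

0


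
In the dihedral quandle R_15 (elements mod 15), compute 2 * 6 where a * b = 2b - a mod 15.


2 * 6 = 2*6 - 2 mod 15
= 12 - 2 mod 15
= 10 mod 15 = 10

10


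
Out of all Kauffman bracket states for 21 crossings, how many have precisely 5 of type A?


We choose which 5 of 21 crossings get A-smoothings.
C(21, 5) = 21! / (5! * 16!)
= 20349

20349


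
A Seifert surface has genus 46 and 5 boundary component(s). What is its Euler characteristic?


chi = 2 - 2g - b
= 2 - 2*46 - 5
= 2 - 92 - 5 = -95

-95


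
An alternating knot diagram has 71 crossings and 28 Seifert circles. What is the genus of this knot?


For alternating knots, g = (c - s + 1)/2.
= (71 - 28 + 1)/2
= 44/2 = 22

22


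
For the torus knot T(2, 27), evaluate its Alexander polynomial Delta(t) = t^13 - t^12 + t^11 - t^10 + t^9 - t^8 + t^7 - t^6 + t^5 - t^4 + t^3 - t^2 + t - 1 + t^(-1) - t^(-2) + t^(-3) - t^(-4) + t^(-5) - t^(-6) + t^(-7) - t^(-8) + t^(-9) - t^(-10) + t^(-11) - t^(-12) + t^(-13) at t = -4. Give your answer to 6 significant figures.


Substituting t = -4 into Delta(t) = t^13 - t^12 + t^11 - t^10 + t^9 - t^8 + t^7 - t^6 + t^5 - t^4 + t^3 - t^2 + t - 1 + t^(-1) - t^(-2) + t^(-3) - t^(-4) + t^(-5) - t^(-6) + t^(-7) - t^(-8) + t^(-9) - t^(-10) + t^(-11) - t^(-12) + t^(-13):
Term values: (-67108864) + (-16777216) + (-4194304) + (-1048576) + (-262144) + (-65536) + (-16384) + (-4096) + (-1024) + (-256) + (-64) + (-16) + (-4) + (-1) + (-0.25) + (-0.0625) + (-0.015625) + (-0.00390625) + (-0.000976562) + (-0.000244141) + (-6.10352e-05) + (-1.52588e-05) + (-3.8147e-06) + (-9.53674e-07) + (-2.38419e-07) + (-5.96046e-08) + (-1.49012e-08)
Sum = -89478485.33
Rounded to 6 significant figures: -8.94785e+07

-8.94785e+07


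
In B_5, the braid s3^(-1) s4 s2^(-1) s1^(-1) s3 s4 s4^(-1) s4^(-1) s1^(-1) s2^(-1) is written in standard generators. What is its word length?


The word length counts the number of generators (including inverses).
Listing each generator: s3^(-1), s4, s2^(-1), s1^(-1), s3, s4, s4^(-1), s4^(-1), s1^(-1), s2^(-1)
There are 10 generators in this braid word.

10


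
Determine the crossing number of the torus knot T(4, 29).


For a torus knot T(p, q) with gcd(p,q)=1,
the crossing number is min(p*(q-1), q*(p-1)).
p*(q-1) = 4*28 = 112
q*(p-1) = 29*3 = 87
min(112, 87) = 87

87


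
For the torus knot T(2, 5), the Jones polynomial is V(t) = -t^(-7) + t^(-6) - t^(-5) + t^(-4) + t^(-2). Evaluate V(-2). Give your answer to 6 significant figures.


Substituting t = -2 into V(t) = -t^(-7) + t^(-6) - t^(-5) + t^(-4) + t^(-2):
  (-)t^(-7) = 0.0078125
  (+)t^(-6) = 0.015625
  (-)t^(-5) = 0.03125
  (+)t^(-4) = 0.0625
  (+)t^(-2) = 0.25
Sum = (0.0078125) + (0.015625) + (0.03125) + (0.0625) + (0.25)
= 0.3671875
Rounded to 6 significant figures: 0.367188

0.367188


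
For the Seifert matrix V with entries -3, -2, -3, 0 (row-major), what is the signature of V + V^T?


Step 1: V + V^T = [[-6, -5], [-5, 0]]
Step 2: trace = -6, det = -25
Step 3: Discriminant = (-6)^2 - 4*(-25) = 136
Step 4: Eigenvalues: 2.83095, -8.83095
Step 5: Signature = (# positive eigenvalues) - (# negative eigenvalues) = 0

0


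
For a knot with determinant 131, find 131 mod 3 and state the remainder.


Step 1: A knot is p-colorable if and only if p divides its determinant.
Step 2: Compute 131 mod 3.
131 = 43 * 3 + 2
Step 3: 131 mod 3 = 2
Step 4: The knot is 3-colorable: no

2


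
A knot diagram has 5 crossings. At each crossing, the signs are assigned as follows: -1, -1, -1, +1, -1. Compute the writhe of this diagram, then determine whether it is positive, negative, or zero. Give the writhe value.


Step 1: Count positive crossings (+1).
Positive crossings: 1
Step 2: Count negative crossings (-1).
Negative crossings: 4
Step 3: Writhe = (positive) - (negative)
w = 1 - 4 = -3
Step 4: |w| = 3, and w is negative

-3


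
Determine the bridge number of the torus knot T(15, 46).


The bridge number of T(p,q) is min(p,q).
min(15, 46) = 15

15


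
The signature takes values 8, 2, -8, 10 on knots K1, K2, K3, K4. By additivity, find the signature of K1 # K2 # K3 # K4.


The signature is additive under connected sum.
signature(K1 # K2 # K3 # K4) = (8) + (2) + (-8) + (10)
= 12

12


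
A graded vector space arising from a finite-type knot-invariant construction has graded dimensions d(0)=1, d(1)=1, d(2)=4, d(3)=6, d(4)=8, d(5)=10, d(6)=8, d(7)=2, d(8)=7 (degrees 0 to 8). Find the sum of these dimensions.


Total dimension = d(0) + d(1) + ... + d(8)
= 1 + 1 + 4 + 6 + 8 + 10 + 8 + 2 + 7
= 47

47


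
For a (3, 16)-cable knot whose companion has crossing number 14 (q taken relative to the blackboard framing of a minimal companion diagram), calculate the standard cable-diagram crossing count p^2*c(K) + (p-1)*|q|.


Step 1: Each of the c(K) crossings of the companion diagram becomes p*p = p^2 crossings among the p parallel strands, and each of the |q| twists s_1 s_2 ... s_(p-1) adds (p-1) crossings.
  Crossings = p^2 * c(K) + (p-1)*|q|
Step 2: = 3^2 * 14 + (3-1)*16
Step 3: = 9*14 + 2*16
Step 4: = 126 + 32 = 158

158


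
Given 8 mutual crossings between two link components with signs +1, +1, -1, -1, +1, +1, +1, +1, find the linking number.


Step 1: Count positive crossings: 6
Step 2: Count negative crossings: 2
Step 3: Sum of signs = 6 - 2 = 4
Step 4: Linking number = sum/2 = 4/2 = 2

2


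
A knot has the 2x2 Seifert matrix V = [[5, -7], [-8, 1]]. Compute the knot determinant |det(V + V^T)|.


Step 1: Form V + V^T where V = [[5, -7], [-8, 1]]
  V^T = [[5, -8], [-7, 1]]
  V + V^T = [[10, -15], [-15, 2]]
Step 2: det(V + V^T) = 10*2 - (-15)*(-15)
  = 20 - 225 = -205
Step 3: Knot determinant = |det(V + V^T)| = |-205| = 205

205


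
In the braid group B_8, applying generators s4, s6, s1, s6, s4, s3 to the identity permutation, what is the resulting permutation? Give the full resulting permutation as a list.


Starting with identity [1, 2, 3, 4, 5, 6, 7, 8].
Apply generators in sequence:
  After s4: [1, 2, 3, 5, 4, 6, 7, 8]
  After s6: [1, 2, 3, 5, 4, 7, 6, 8]
  After s1: [2, 1, 3, 5, 4, 7, 6, 8]
  After s6: [2, 1, 3, 5, 4, 6, 7, 8]
  After s4: [2, 1, 3, 4, 5, 6, 7, 8]
  After s3: [2, 1, 4, 3, 5, 6, 7, 8]
Final permutation: [2, 1, 4, 3, 5, 6, 7, 8]

[2, 1, 4, 3, 5, 6, 7, 8]


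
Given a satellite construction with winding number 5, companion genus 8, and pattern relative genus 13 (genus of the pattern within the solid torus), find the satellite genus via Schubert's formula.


Schubert: g(satellite) = g_rel(pattern) + |winding| * g(companion),
where g_rel(pattern) is the genus of the pattern relative to the solid torus.
= 13 + 5 * 8
= 13 + 40 = 53

53


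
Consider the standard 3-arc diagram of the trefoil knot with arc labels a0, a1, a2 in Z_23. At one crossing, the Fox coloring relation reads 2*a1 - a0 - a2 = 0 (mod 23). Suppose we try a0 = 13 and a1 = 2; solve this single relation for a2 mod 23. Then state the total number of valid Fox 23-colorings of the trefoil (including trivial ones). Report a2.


Step 1: Apply the given crossing relation 2*a1 - a0 - a2 = 0 (mod 23).
  a2 = 2*a1 - a0 mod 23
  a2 = 2*2 - 13 mod 23
  a2 = 4 - 13 mod 23
  a2 = -9 mod 23 = 14
Step 2: The trefoil has determinant 3.
  Number of Fox p-colorings (p prime) is p^2 if p = 3, else p.
  Since 23 does not divide 3, only trivial (constant) colorings exist.
  (So the trial a0 = 13, a1 = 2 with a0 != a1 does NOT extend to a valid coloring of the whole trefoil: the other two crossing relations require 3*(a1 - a0) = 0 (mod 23), which fails.)
  Total colorings = 23
Step 3: a2 = 14, total Fox 23-colorings = 23

14


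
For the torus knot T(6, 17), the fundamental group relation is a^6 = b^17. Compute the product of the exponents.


The relation is a^6 = b^17.
Product of exponents = 6 * 17
= 102

102


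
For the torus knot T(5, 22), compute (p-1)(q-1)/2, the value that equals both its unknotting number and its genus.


For a torus knot T(p,q), both the unknotting number and genus equal (p-1)(q-1)/2.
= (5-1)(22-1)/2
= 4*21/2
= 84/2 = 42

42


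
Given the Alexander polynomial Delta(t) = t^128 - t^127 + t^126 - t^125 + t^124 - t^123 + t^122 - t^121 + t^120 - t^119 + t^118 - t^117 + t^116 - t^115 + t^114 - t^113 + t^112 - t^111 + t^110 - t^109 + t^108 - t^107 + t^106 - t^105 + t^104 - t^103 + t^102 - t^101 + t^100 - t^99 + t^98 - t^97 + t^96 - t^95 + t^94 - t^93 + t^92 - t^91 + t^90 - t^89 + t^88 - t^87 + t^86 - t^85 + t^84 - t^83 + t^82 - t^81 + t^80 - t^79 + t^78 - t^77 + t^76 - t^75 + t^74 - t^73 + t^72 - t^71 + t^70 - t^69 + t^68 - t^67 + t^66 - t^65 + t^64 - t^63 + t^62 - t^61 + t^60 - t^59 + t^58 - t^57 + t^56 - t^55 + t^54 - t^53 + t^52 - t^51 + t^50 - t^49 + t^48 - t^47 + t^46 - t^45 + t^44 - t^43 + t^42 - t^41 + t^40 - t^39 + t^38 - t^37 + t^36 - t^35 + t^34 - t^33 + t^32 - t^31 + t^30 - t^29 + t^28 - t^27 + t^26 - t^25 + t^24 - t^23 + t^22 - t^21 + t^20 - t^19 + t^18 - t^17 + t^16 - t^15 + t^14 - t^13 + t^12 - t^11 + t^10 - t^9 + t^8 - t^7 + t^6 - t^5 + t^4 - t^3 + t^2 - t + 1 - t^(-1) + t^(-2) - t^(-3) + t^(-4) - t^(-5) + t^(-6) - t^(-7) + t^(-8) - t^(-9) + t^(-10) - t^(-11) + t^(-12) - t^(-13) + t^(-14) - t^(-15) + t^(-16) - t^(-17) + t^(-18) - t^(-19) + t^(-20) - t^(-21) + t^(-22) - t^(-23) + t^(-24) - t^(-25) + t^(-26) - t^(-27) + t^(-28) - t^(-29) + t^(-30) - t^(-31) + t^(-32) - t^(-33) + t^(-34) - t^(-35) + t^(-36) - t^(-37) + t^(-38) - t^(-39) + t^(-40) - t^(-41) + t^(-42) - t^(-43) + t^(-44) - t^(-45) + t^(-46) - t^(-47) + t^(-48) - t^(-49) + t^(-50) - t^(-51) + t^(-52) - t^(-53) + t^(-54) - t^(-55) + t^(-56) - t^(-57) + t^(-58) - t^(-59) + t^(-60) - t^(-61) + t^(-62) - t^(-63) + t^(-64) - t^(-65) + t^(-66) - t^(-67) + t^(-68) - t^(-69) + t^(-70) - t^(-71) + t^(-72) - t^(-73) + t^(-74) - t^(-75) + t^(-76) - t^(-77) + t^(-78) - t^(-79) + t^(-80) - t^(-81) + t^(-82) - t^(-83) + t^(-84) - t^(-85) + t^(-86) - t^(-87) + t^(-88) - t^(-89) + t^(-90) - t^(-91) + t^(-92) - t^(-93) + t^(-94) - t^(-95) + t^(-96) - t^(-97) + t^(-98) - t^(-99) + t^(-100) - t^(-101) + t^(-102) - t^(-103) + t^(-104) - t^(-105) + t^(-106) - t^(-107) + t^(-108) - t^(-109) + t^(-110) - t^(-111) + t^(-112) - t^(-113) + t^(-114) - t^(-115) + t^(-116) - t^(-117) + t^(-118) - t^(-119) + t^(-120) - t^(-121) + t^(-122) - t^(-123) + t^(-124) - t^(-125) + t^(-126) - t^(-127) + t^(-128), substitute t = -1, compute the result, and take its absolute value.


Step 1: The polynomial has 257 terms with alternating signs, exponents from 128 down to -128.
Step 2: Substitute t = -1. The i-th term has coefficient (-1)^i and exponent (m-i),
  so its value is (-1)^i * (-1)^(m-i) = (-1)^m = 1 for every i.
Step 3: All 257 terms equal 1, so Delta(-1) = 257 * (1) = 257
Step 4: |Delta(-1)| = 257

257


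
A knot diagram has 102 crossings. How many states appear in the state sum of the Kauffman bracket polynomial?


Each crossing contributes 2 choices (A-smoothing or B-smoothing).
Total states = 2^102 = 5070602400912917605986812821504

5070602400912917605986812821504


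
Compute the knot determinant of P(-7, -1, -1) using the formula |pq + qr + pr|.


Step 1: Compute pq + qr + pr.
pq = (-7)*(-1) = 7
qr = (-1)*(-1) = 1
pr = (-7)*(-1) = 7
pq + qr + pr = 7 + 1 + 7 = 15
Step 2: Take absolute value.
det(P(-7,-1,-1)) = |15| = 15

15


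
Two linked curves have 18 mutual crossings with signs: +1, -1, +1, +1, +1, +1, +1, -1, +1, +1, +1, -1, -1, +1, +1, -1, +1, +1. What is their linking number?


Step 1: Count positive crossings: 13
Step 2: Count negative crossings: 5
Step 3: Sum of signs = 13 - 5 = 8
Step 4: Linking number = sum/2 = 8/2 = 4

4


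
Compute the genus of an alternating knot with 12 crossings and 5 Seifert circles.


For alternating knots, g = (c - s + 1)/2.
= (12 - 5 + 1)/2
= 8/2 = 4

4


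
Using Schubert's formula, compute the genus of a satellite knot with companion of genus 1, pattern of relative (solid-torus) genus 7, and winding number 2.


Schubert: g(satellite) = g_rel(pattern) + |winding| * g(companion),
where g_rel(pattern) is the genus of the pattern relative to the solid torus.
= 7 + 2 * 1
= 7 + 2 = 9

9


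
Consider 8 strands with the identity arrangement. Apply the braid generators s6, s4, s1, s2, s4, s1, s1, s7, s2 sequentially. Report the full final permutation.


Starting with identity [1, 2, 3, 4, 5, 6, 7, 8].
Apply generators in sequence:
  After s6: [1, 2, 3, 4, 5, 7, 6, 8]
  After s4: [1, 2, 3, 5, 4, 7, 6, 8]
  After s1: [2, 1, 3, 5, 4, 7, 6, 8]
  After s2: [2, 3, 1, 5, 4, 7, 6, 8]
  After s4: [2, 3, 1, 4, 5, 7, 6, 8]
  After s1: [3, 2, 1, 4, 5, 7, 6, 8]
  After s1: [2, 3, 1, 4, 5, 7, 6, 8]
  After s7: [2, 3, 1, 4, 5, 7, 8, 6]
  After s2: [2, 1, 3, 4, 5, 7, 8, 6]
Final permutation: [2, 1, 3, 4, 5, 7, 8, 6]

[2, 1, 3, 4, 5, 7, 8, 6]


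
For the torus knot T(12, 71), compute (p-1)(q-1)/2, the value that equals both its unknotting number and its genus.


For a torus knot T(p,q), both the unknotting number and genus equal (p-1)(q-1)/2.
= (12-1)(71-1)/2
= 11*70/2
= 770/2 = 385

385


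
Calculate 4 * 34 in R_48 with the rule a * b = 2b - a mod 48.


4 * 34 = 2*34 - 4 mod 48
= 68 - 4 mod 48
= 64 mod 48 = 16

16


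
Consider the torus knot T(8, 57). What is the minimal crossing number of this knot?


For a torus knot T(p, q) with gcd(p,q)=1,
the crossing number is min(p*(q-1), q*(p-1)).
p*(q-1) = 8*56 = 448
q*(p-1) = 57*7 = 399
min(448, 399) = 399

399


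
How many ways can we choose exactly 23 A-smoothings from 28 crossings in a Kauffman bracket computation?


We choose which 23 of 28 crossings get A-smoothings.
C(28, 23) = 28! / (23! * 5!)
= 98280

98280


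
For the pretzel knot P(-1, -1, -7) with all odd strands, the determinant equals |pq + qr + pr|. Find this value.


Step 1: Compute pq + qr + pr.
pq = (-1)*(-1) = 1
qr = (-1)*(-7) = 7
pr = (-1)*(-7) = 7
pq + qr + pr = 1 + 7 + 7 = 15
Step 2: Take absolute value.
det(P(-1,-1,-7)) = |15| = 15

15


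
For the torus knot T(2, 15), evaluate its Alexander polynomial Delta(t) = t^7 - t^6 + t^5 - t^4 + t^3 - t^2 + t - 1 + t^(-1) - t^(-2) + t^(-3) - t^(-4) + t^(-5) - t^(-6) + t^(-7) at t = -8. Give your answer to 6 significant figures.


Substituting t = -8 into Delta(t) = t^7 - t^6 + t^5 - t^4 + t^3 - t^2 + t - 1 + t^(-1) - t^(-2) + t^(-3) - t^(-4) + t^(-5) - t^(-6) + t^(-7):
Term values: (-2097152) + (-262144) + (-32768) + (-4096) + (-512) + (-64) + (-8) + (-1) + (-0.125) + (-0.015625) + (-0.00195312) + (-0.000244141) + (-3.05176e-05) + (-3.8147e-06) + (-4.76837e-07)
Sum = -2396745.143
Rounded to 6 significant figures: -2.39675e+06

-2.39675e+06


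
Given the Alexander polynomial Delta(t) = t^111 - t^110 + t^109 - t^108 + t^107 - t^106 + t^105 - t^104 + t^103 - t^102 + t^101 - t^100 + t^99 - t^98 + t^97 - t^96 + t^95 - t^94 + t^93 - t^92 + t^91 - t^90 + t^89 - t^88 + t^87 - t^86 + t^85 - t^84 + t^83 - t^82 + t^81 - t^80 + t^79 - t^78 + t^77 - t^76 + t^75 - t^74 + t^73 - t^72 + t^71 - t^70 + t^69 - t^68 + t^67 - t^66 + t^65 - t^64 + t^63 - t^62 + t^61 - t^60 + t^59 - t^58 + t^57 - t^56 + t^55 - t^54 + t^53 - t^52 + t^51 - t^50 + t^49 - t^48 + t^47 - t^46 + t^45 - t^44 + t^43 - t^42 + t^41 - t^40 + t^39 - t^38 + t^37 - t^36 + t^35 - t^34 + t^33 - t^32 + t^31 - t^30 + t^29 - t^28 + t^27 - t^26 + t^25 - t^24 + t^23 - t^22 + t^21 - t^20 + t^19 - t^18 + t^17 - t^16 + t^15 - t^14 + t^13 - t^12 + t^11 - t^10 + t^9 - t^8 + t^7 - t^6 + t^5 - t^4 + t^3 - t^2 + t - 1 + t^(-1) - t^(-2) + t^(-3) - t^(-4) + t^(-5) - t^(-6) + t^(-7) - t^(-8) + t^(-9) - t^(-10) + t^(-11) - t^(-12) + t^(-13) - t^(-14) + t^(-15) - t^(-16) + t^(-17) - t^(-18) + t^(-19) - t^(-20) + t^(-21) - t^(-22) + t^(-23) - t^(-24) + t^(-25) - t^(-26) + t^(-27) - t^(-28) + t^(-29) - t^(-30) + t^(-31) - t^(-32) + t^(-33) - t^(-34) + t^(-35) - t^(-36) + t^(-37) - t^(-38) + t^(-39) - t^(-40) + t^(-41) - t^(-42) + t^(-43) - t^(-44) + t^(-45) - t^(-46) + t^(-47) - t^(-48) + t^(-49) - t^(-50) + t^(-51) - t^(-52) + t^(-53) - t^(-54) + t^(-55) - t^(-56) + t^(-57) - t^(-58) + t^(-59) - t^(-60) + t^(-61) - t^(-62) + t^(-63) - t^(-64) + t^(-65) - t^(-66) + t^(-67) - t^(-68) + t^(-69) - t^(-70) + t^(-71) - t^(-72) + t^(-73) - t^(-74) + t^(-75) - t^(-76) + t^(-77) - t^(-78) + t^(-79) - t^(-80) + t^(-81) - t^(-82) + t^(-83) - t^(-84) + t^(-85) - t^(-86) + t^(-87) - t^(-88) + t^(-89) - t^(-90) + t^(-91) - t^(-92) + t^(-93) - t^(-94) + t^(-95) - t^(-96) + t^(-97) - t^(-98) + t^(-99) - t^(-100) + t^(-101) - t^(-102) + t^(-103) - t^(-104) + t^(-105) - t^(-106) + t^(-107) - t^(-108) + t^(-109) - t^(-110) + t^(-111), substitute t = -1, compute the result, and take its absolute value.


Step 1: The polynomial has 223 terms with alternating signs, exponents from 111 down to -111.
Step 2: Substitute t = -1. The i-th term has coefficient (-1)^i and exponent (m-i),
  so its value is (-1)^i * (-1)^(m-i) = (-1)^m = -1 for every i.
Step 3: All 223 terms equal -1, so Delta(-1) = 223 * (-1) = -223
Step 4: |Delta(-1)| = 223

223


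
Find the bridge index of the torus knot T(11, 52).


The bridge number of T(p,q) is min(p,q).
min(11, 52) = 11

11


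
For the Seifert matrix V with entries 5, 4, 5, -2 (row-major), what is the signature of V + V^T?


Step 1: V + V^T = [[10, 9], [9, -4]]
Step 2: trace = 6, det = -121
Step 3: Discriminant = 6^2 - 4*(-121) = 520
Step 4: Eigenvalues: 14.4018, -8.40175
Step 5: Signature = (# positive eigenvalues) - (# negative eigenvalues) = 0

0


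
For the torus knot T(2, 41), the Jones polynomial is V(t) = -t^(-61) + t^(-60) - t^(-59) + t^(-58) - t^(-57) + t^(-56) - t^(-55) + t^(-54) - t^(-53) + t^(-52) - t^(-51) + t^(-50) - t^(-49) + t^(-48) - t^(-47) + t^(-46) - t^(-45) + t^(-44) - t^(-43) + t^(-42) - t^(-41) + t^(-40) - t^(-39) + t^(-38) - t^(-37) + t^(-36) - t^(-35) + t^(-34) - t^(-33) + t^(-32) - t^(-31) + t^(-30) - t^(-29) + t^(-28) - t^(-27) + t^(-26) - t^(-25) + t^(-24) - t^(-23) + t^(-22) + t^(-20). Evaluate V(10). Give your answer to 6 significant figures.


Substituting t = 10 into V(t) = -t^(-61) + t^(-60) - t^(-59) + t^(-58) - t^(-57) + t^(-56) - t^(-55) + t^(-54) - t^(-53) + t^(-52) - t^(-51) + t^(-50) - t^(-49) + t^(-48) - t^(-47) + t^(-46) - t^(-45) + t^(-44) - t^(-43) + t^(-42) - t^(-41) + t^(-40) - t^(-39) + t^(-38) - t^(-37) + t^(-36) - t^(-35) + t^(-34) - t^(-33) + t^(-32) - t^(-31) + t^(-30) - t^(-29) + t^(-28) - t^(-27) + t^(-26) - t^(-25) + t^(-24) - t^(-23) + t^(-22) + t^(-20):
  (-)t^(-61) = -1e-61
  (+)t^(-60) = 1e-60
  (-)t^(-59) = -1e-59
  (+)t^(-58) = 1e-58
  (-)t^(-57) = -1e-57
  (+)t^(-56) = 1e-56
  (-)t^(-55) = -1e-55
  (+)t^(-54) = 1e-54
  (-)t^(-53) = -1e-53
  (+)t^(-52) = 1e-52
  (-)t^(-51) = -1e-51
  (+)t^(-50) = 1e-50
  (-)t^(-49) = -1e-49
  (+)t^(-48) = 1e-48
  (-)t^(-47) = -1e-47
  (+)t^(-46) = 1e-46
  (-)t^(-45) = -1e-45
  (+)t^(-44) = 1e-44
  (-)t^(-43) = -1e-43
  (+)t^(-42) = 1e-42
  (-)t^(-41) = -1e-41
  (+)t^(-40) = 1e-40
  (-)t^(-39) = -1e-39
  (+)t^(-38) = 1e-38
  (-)t^(-37) = -1e-37
  (+)t^(-36) = 1e-36
  (-)t^(-35) = -1e-35
  (+)t^(-34) = 1e-34
  (-)t^(-33) = -1e-33
  (+)t^(-32) = 1e-32
  (-)t^(-31) = -1e-31
  (+)t^(-30) = 1e-30
  (-)t^(-29) = -1e-29
  (+)t^(-28) = 1e-28
  (-)t^(-27) = -1e-27
  (+)t^(-26) = 1e-26
  (-)t^(-25) = -1e-25
  (+)t^(-24) = 1e-24
  (-)t^(-23) = -1e-23
  (+)t^(-22) = 1e-22
  (+)t^(-20) = 1e-20
Sum = (-1e-61) + (1e-60) + (-1e-59) + (1e-58) + (-1e-57) + (1e-56) + (-1e-55) + (1e-54) + (-1e-53) + (1e-52) + (-1e-51) + (1e-50) + (-1e-49) + (1e-48) + (-1e-47) + (1e-46) + (-1e-45) + (1e-44) + (-1e-43) + (1e-42) + (-1e-41) + (1e-40) + (-1e-39) + (1e-38) + (-1e-37) + (1e-36) + (-1e-35) + (1e-34) + (-1e-33) + (1e-32) + (-1e-31) + (1e-30) + (-1e-29) + (1e-28) + (-1e-27) + (1e-26) + (-1e-25) + (1e-24) + (-1e-23) + (1e-22) + (1e-20)
= 1.009090909e-20
Rounded to 6 significant figures: 1.00909e-20

1.00909e-20


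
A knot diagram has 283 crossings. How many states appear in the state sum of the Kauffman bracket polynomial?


Each crossing contributes 2 choices (A-smoothing or B-smoothing).
Total states = 2^283 = 15541351137805832567355695254588151253139254712417116170014499277911234281641667985408

15541351137805832567355695254588151253139254712417116170014499277911234281641667985408


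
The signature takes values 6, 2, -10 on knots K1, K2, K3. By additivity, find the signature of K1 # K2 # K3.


The signature is additive under connected sum.
signature(K1 # K2 # K3) = (6) + (2) + (-10)
= -2

-2


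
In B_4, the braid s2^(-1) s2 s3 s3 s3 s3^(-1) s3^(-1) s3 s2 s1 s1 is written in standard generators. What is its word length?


The word length counts the number of generators (including inverses).
Listing each generator: s2^(-1), s2, s3, s3, s3, s3^(-1), s3^(-1), s3, s2, s1, s1
There are 11 generators in this braid word.

11


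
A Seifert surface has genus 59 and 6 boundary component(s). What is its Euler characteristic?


chi = 2 - 2g - b
= 2 - 2*59 - 6
= 2 - 118 - 6 = -122

-122


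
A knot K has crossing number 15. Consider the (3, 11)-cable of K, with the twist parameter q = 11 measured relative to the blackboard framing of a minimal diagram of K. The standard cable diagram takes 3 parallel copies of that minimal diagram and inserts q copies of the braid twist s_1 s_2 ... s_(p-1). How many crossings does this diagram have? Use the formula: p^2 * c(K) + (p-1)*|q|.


Step 1: Each of the c(K) crossings of the companion diagram becomes p*p = p^2 crossings among the p parallel strands, and each of the |q| twists s_1 s_2 ... s_(p-1) adds (p-1) crossings.
  Crossings = p^2 * c(K) + (p-1)*|q|
Step 2: = 3^2 * 15 + (3-1)*11
Step 3: = 9*15 + 2*11
Step 4: = 135 + 22 = 157

157


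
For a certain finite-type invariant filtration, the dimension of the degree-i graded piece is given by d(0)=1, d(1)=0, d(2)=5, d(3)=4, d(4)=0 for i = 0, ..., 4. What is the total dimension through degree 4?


Total dimension = d(0) + d(1) + ... + d(4)
= 1 + 0 + 5 + 4 + 0
= 10

10


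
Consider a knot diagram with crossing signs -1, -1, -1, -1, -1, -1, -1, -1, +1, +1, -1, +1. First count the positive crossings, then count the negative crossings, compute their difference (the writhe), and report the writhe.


Step 1: Count positive crossings (+1).
Positive crossings: 3
Step 2: Count negative crossings (-1).
Negative crossings: 9
Step 3: Writhe = (positive) - (negative)
w = 3 - 9 = -6
Step 4: |w| = 6, and w is negative

-6


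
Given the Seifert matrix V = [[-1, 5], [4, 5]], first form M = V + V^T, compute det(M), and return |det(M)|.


Step 1: Form V + V^T where V = [[-1, 5], [4, 5]]
  V^T = [[-1, 4], [5, 5]]
  V + V^T = [[-2, 9], [9, 10]]
Step 2: det(V + V^T) = (-2)*10 - 9*9
  = -20 - 81 = -101
Step 3: Knot determinant = |det(V + V^T)| = |-101| = 101

101


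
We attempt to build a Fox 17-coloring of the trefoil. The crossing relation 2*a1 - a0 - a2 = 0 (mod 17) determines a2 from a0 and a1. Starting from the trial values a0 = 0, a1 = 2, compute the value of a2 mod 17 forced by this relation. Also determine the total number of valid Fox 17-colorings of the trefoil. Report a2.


Step 1: Apply the given crossing relation 2*a1 - a0 - a2 = 0 (mod 17).
  a2 = 2*a1 - a0 mod 17
  a2 = 2*2 - 0 mod 17
  a2 = 4 - 0 mod 17
  a2 = 4 mod 17 = 4
Step 2: The trefoil has determinant 3.
  Number of Fox p-colorings (p prime) is p^2 if p = 3, else p.
  Since 17 does not divide 3, only trivial (constant) colorings exist.
  (So the trial a0 = 0, a1 = 2 with a0 != a1 does NOT extend to a valid coloring of the whole trefoil: the other two crossing relations require 3*(a1 - a0) = 0 (mod 17), which fails.)
  Total colorings = 17
Step 3: a2 = 4, total Fox 17-colorings = 17

4


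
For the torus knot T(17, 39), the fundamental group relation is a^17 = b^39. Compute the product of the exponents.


The relation is a^17 = b^39.
Product of exponents = 17 * 39
= 663

663


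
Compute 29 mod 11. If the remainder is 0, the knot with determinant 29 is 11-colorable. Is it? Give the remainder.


Step 1: A knot is p-colorable if and only if p divides its determinant.
Step 2: Compute 29 mod 11.
29 = 2 * 11 + 7
Step 3: 29 mod 11 = 7
Step 4: The knot is 11-colorable: no

7


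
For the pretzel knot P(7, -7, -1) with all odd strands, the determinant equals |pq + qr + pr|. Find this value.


Step 1: Compute pq + qr + pr.
pq = 7*(-7) = -49
qr = (-7)*(-1) = 7
pr = 7*(-1) = -7
pq + qr + pr = -49 + 7 + (-7) = -49
Step 2: Take absolute value.
det(P(7,-7,-1)) = |-49| = 49

49


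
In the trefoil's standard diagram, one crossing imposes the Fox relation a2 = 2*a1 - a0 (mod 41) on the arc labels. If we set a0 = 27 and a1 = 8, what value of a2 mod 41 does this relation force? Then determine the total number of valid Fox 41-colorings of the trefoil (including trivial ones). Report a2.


Step 1: Apply the given crossing relation 2*a1 - a0 - a2 = 0 (mod 41).
  a2 = 2*a1 - a0 mod 41
  a2 = 2*8 - 27 mod 41
  a2 = 16 - 27 mod 41
  a2 = -11 mod 41 = 30
Step 2: The trefoil has determinant 3.
  Number of Fox p-colorings (p prime) is p^2 if p = 3, else p.
  Since 41 does not divide 3, only trivial (constant) colorings exist.
  (So the trial a0 = 27, a1 = 8 with a0 != a1 does NOT extend to a valid coloring of the whole trefoil: the other two crossing relations require 3*(a1 - a0) = 0 (mod 41), which fails.)
  Total colorings = 41
Step 3: a2 = 30, total Fox 41-colorings = 41

30


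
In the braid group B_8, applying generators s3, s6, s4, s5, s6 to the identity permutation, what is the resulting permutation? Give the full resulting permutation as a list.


Starting with identity [1, 2, 3, 4, 5, 6, 7, 8].
Apply generators in sequence:
  After s3: [1, 2, 4, 3, 5, 6, 7, 8]
  After s6: [1, 2, 4, 3, 5, 7, 6, 8]
  After s4: [1, 2, 4, 5, 3, 7, 6, 8]
  After s5: [1, 2, 4, 5, 7, 3, 6, 8]
  After s6: [1, 2, 4, 5, 7, 6, 3, 8]
Final permutation: [1, 2, 4, 5, 7, 6, 3, 8]

[1, 2, 4, 5, 7, 6, 3, 8]


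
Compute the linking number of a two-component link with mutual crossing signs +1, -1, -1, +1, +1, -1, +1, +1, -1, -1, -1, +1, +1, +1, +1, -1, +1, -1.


Step 1: Count positive crossings: 10
Step 2: Count negative crossings: 8
Step 3: Sum of signs = 10 - 8 = 2
Step 4: Linking number = sum/2 = 2/2 = 1

1


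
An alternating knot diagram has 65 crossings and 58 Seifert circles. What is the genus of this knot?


For alternating knots, g = (c - s + 1)/2.
= (65 - 58 + 1)/2
= 8/2 = 4

4


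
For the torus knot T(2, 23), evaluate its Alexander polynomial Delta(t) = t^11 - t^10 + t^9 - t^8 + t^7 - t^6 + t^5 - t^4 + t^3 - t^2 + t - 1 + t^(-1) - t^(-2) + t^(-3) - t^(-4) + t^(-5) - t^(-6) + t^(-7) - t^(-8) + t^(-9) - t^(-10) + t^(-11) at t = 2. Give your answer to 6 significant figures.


Substituting t = 2 into Delta(t) = t^11 - t^10 + t^9 - t^8 + t^7 - t^6 + t^5 - t^4 + t^3 - t^2 + t - 1 + t^(-1) - t^(-2) + t^(-3) - t^(-4) + t^(-5) - t^(-6) + t^(-7) - t^(-8) + t^(-9) - t^(-10) + t^(-11):
Term values: (2048) + (-1024) + (512) + (-256) + (128) + (-64) + (32) + (-16) + (8) + (-4) + (2) + (-1) + (0.5) + (-0.25) + (0.125) + (-0.0625) + (0.03125) + (-0.015625) + (0.0078125) + (-0.00390625) + (0.00195312) + (-0.000976562) + (0.000488281)
Sum = 1365.333496
Rounded to 6 significant figures: 1365.33

1365.33


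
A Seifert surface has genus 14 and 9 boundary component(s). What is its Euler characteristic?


chi = 2 - 2g - b
= 2 - 2*14 - 9
= 2 - 28 - 9 = -35

-35


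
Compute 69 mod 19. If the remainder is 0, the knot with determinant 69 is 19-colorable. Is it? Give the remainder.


Step 1: A knot is p-colorable if and only if p divides its determinant.
Step 2: Compute 69 mod 19.
69 = 3 * 19 + 12
Step 3: 69 mod 19 = 12
Step 4: The knot is 19-colorable: no

12


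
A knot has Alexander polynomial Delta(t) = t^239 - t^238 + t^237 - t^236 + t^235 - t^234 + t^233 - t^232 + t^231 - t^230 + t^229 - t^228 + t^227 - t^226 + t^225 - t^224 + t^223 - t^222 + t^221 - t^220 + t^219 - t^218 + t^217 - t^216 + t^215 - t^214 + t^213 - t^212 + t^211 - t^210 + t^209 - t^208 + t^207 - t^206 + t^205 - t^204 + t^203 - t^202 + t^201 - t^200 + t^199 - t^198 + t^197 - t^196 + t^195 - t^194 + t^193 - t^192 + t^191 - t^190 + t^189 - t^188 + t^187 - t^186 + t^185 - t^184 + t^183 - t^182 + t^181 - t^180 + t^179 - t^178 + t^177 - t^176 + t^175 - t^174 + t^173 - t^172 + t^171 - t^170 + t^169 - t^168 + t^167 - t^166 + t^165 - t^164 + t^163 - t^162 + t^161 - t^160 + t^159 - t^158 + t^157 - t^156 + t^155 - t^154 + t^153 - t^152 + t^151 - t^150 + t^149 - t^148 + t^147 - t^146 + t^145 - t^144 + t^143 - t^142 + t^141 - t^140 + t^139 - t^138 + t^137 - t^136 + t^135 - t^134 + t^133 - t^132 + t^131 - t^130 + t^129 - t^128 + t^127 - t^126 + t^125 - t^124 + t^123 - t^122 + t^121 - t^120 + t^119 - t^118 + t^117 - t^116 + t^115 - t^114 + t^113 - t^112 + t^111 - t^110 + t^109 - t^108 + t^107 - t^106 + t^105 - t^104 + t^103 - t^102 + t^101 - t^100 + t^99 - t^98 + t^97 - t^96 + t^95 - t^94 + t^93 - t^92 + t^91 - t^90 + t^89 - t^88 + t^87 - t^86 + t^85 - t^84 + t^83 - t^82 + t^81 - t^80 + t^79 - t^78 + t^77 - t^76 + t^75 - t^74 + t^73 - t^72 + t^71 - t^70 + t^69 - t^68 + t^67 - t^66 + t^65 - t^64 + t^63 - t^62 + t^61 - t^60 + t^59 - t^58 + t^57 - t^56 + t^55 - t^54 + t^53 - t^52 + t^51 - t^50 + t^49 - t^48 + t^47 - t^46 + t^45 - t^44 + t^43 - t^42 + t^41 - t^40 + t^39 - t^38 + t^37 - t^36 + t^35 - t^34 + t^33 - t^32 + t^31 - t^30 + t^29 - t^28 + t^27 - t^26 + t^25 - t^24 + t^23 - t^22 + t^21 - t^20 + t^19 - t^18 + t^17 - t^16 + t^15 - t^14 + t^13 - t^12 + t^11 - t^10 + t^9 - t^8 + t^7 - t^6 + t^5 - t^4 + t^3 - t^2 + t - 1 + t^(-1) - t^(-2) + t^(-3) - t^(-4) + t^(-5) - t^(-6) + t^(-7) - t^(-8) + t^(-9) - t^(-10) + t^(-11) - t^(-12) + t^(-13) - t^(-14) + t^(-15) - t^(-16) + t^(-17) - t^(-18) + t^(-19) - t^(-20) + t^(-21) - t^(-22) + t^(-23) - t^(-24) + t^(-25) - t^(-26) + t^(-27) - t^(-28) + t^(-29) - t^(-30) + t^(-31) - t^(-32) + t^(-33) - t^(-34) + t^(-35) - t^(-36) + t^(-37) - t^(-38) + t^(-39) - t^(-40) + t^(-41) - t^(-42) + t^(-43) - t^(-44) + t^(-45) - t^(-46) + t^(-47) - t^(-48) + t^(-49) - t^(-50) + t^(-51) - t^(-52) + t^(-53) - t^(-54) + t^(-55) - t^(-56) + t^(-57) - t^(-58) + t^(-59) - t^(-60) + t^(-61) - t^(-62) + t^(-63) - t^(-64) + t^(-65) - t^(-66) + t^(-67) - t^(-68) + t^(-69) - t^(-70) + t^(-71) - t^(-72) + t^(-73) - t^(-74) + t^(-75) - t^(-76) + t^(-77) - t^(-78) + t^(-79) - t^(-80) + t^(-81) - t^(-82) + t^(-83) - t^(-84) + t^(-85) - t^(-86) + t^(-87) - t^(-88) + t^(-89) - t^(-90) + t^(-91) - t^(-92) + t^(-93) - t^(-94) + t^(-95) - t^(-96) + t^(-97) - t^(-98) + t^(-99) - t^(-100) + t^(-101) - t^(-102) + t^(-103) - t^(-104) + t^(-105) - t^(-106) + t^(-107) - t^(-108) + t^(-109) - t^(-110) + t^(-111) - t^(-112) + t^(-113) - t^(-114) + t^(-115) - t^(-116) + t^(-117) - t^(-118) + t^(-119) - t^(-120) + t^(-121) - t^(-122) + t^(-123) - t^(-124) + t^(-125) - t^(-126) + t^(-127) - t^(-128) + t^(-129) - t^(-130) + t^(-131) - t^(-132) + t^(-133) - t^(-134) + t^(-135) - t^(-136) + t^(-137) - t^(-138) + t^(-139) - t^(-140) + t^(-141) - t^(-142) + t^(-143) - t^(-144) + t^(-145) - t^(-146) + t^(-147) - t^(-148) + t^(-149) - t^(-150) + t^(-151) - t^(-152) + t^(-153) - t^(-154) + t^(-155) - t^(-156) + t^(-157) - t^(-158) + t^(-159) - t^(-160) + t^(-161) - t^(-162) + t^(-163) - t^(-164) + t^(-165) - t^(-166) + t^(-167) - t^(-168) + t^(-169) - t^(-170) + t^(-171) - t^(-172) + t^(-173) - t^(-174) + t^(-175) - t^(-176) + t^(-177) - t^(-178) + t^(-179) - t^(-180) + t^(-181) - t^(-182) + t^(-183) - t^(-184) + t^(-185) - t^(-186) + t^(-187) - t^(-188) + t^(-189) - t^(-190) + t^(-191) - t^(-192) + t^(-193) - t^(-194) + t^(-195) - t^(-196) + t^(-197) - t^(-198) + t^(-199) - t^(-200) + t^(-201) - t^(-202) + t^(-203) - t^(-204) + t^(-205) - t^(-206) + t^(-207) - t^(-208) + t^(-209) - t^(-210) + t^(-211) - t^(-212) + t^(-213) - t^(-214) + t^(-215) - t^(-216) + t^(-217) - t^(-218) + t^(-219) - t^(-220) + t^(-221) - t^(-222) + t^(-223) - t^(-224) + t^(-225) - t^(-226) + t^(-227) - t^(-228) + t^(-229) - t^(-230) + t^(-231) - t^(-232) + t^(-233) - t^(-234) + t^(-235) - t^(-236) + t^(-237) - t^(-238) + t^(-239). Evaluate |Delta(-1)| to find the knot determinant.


Step 1: The polynomial has 479 terms with alternating signs, exponents from 239 down to -239.
Step 2: Substitute t = -1. The i-th term has coefficient (-1)^i and exponent (m-i),
  so its value is (-1)^i * (-1)^(m-i) = (-1)^m = -1 for every i.
Step 3: All 479 terms equal -1, so Delta(-1) = 479 * (-1) = -479
Step 4: |Delta(-1)| = 479

479


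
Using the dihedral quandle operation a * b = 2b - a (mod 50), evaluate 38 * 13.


38 * 13 = 2*13 - 38 mod 50
= 26 - 38 mod 50
= -12 mod 50 = 38

38


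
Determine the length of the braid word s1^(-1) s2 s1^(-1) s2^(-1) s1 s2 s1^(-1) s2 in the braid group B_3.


The word length counts the number of generators (including inverses).
Listing each generator: s1^(-1), s2, s1^(-1), s2^(-1), s1, s2, s1^(-1), s2
There are 8 generators in this braid word.

8


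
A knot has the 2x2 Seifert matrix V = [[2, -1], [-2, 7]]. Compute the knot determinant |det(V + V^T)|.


Step 1: Form V + V^T where V = [[2, -1], [-2, 7]]
  V^T = [[2, -2], [-1, 7]]
  V + V^T = [[4, -3], [-3, 14]]
Step 2: det(V + V^T) = 4*14 - (-3)*(-3)
  = 56 - 9 = 47
Step 3: Knot determinant = |det(V + V^T)| = |47| = 47

47


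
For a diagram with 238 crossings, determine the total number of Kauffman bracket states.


Each crossing contributes 2 choices (A-smoothing or B-smoothing).
Total states = 2^238 = 441711766194596082395824375185729628956870974218904739530401550323154944

441711766194596082395824375185729628956870974218904739530401550323154944


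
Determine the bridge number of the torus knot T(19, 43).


The bridge number of T(p,q) is min(p,q).
min(19, 43) = 19

19


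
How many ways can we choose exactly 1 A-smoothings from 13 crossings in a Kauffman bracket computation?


We choose which 1 of 13 crossings get A-smoothings.
C(13, 1) = 13! / (1! * 12!)
= 13

13


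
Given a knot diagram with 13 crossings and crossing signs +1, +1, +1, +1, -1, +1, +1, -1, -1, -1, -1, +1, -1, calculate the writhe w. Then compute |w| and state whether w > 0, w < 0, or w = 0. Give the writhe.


Step 1: Count positive crossings (+1).
Positive crossings: 7
Step 2: Count negative crossings (-1).
Negative crossings: 6
Step 3: Writhe = (positive) - (negative)
w = 7 - 6 = 1
Step 4: |w| = 1, and w is positive

1


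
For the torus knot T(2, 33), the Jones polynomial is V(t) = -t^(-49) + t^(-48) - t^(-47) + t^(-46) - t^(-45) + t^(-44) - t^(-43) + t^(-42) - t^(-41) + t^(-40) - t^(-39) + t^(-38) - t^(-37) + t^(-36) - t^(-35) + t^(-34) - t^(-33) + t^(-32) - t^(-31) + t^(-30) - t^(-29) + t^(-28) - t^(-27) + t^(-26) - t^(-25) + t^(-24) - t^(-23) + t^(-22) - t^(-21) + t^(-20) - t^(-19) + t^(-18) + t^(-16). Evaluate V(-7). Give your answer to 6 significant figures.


Substituting t = -7 into V(t) = -t^(-49) + t^(-48) - t^(-47) + t^(-46) - t^(-45) + t^(-44) - t^(-43) + t^(-42) - t^(-41) + t^(-40) - t^(-39) + t^(-38) - t^(-37) + t^(-36) - t^(-35) + t^(-34) - t^(-33) + t^(-32) - t^(-31) + t^(-30) - t^(-29) + t^(-28) - t^(-27) + t^(-26) - t^(-25) + t^(-24) - t^(-23) + t^(-22) - t^(-21) + t^(-20) - t^(-19) + t^(-18) + t^(-16):
  (-)t^(-49) = 3.89221e-42
  (+)t^(-48) = 2.72455e-41
  (-)t^(-47) = 1.90718e-40
  (+)t^(-46) = 1.33503e-39
  (-)t^(-45) = 9.34519e-39
  (+)t^(-44) = 6.54163e-38
  (-)t^(-43) = 4.57914e-37
  (+)t^(-42) = 3.2054e-36
  (-)t^(-41) = 2.24378e-35
  (+)t^(-40) = 1.57065e-34
  (-)t^(-39) = 1.09945e-33
  (+)t^(-38) = 7.69617e-33
  (-)t^(-37) = 5.38732e-32
  (+)t^(-36) = 3.77112e-31
  (-)t^(-35) = 2.63979e-30
  (+)t^(-34) = 1.84785e-29
  (-)t^(-33) = 1.29349e-28
  (+)t^(-32) = 9.05446e-28
  (-)t^(-31) = 6.33812e-27
  (+)t^(-30) = 4.43669e-26
  (-)t^(-29) = 3.10568e-25
  (+)t^(-28) = 2.17398e-24
  (-)t^(-27) = 1.52178e-23
  (+)t^(-26) = 1.06525e-22
  (-)t^(-25) = 7.45674e-22
  (+)t^(-24) = 5.21972e-21
  (-)t^(-23) = 3.6538e-20
  (+)t^(-22) = 2.55766e-19
  (-)t^(-21) = 1.79036e-18
  (+)t^(-20) = 1.25325e-17
  (-)t^(-19) = 8.77278e-17
  (+)t^(-18) = 6.14095e-16
  (+)t^(-16) = 3.00906e-14
Sum = (3.89221e-42) + (2.72455e-41) + (1.90718e-40) + (1.33503e-39) + (9.34519e-39) + (6.54163e-38) + (4.57914e-37) + (3.2054e-36) + (2.24378e-35) + (1.57065e-34) + (1.09945e-33) + (7.69617e-33) + (5.38732e-32) + (3.77112e-31) + (2.63979e-30) + (1.84785e-29) + (1.29349e-28) + (9.05446e-28) + (6.33812e-27) + (4.43669e-26) + (3.10568e-25) + (2.17398e-24) + (1.52178e-23) + (1.06525e-22) + (7.45674e-22) + (5.21972e-21) + (3.6538e-20) + (2.55766e-19) + (1.79036e-18) + (1.25325e-17) + (8.77278e-17) + (6.14095e-16) + (3.00906e-14)
= 3.080707919e-14
Rounded to 6 significant figures: 3.08071e-14

3.08071e-14
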